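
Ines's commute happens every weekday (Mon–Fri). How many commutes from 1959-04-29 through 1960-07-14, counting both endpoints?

1959-04-29 is a Wednesday.
That's 443 days from start to end, counting both.
443 = 7 × 63 + 2, so there are 63 full weeks plus 2 extra days.
Each full week contributes 5 weekdays (Mon–Fri): 63 × 5 = 315.
The 2 extra days are Wednesday, Thursday — 2 of them qualify.
Total: 315 + 2 = 317.

317 weekdays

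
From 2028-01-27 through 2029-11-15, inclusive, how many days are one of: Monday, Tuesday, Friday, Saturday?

2028-01-27 is a Thursday.
That's 659 days from start to end, counting both.
659 = 7 × 94 + 1, so there are 94 full weeks plus 1 extra day.
Each full week contributes 4 days from the set (Mon, Tue, Fri, Sat): 94 × 4 = 376.
The 1 extra day is Thu — none qualify.
Total: 376 + 0 = 376.

376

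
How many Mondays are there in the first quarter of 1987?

Jan 1, 1987 is a Thursday.
That's 90 days from start to end, counting both.
90 = 7 × 12 + 6, so there are 12 full weeks plus 6 extra days.
Each full week contributes one Monday: 12 so far.
The 6 extra days are Thursday, Friday, Saturday, Sunday, Monday, Tuesday — 1 of them qualifies.
Total: 12 + 1 = 13.

13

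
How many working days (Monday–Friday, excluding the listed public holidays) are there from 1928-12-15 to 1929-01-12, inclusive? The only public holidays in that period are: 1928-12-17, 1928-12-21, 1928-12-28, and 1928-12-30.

17

1928-12-15 is a Saturday.
The range spans 29 days (inclusive of both endpoints).
29 = 7 × 4 + 1, so there are 4 full weeks plus 1 extra day.
Each full week contributes 5 weekdays (Mon–Fri): 4 × 5 = 20.
The 1 extra day is Saturday — none qualify.
Total: 20 + 0 = 20.
Holidays: 1928-12-17 (Mon); 1928-12-21 (Fri); 1928-12-28 (Fri); 1928-12-30 (Sun).
3 of the 4 holidays fall on weekdays; the rest are weekends and were already excluded.
Business days: 20 − 3 = 17.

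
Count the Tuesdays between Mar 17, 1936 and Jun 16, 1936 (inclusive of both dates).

Mar 17, 1936 is a Tuesday.
That's 92 days from start to end, counting both.
92 = 7 × 13 + 1, so there are 13 full weeks plus 1 extra day.
Each full week contributes one Tuesday: 13 so far.
The 1 extra day is Tuesday — 1 of them qualifies.
Total: 13 + 1 = 14.

14 Tuesdays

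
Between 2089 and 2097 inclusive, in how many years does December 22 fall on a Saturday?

Day of week of December 22 in each year:
2089: Thu, 2090: Fri, 2091: Sat ✓, 2092: Mon, 2093: Tue, 2094: Wed, 2095: Thu, 2096: Sat ✓, 2097: Sun
Saturdays: 2091, 2096.

2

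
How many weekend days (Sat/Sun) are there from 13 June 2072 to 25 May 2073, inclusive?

98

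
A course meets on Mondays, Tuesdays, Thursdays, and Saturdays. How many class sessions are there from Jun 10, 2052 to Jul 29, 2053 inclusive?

238

Jun 10, 2052 is a Monday.
From Jun 10, 2052 to Jul 29, 2053 is 415 days inclusive.
415 = 7 × 59 + 2, so there are 59 full weeks plus 2 extra days.
Each full week contributes 4 days from the set (Mon, Tue, Thu, Sat): 59 × 4 = 236.
The 2 extra days are Monday, Tuesday — 2 of them qualify.
Total: 236 + 2 = 238.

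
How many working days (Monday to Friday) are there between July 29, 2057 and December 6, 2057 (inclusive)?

94

July 29, 2057 is a Sunday.
The range spans 131 days (inclusive of both endpoints).
131 = 7 × 18 + 5, so there are 18 full weeks plus 5 extra days.
Each full week contributes 5 weekdays (Mon–Fri): 18 × 5 = 90.
The 5 extra days are Sunday, Monday, Tuesday, Wednesday, Thursday — 4 of them qualify.
Total: 90 + 4 = 94.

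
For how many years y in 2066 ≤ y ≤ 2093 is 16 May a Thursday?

Day of week of May 16 in each year:
2066: Sun, 2067: Mon, 2068: Wed, 2069: Thu ✓, 2070: Fri, 2071: Sat, 2072: Mon, 2073: Tue, 2074: Wed, 2075: Thu ✓, 2076: Sat, 2077: Sun, 2078: Mon, 2079: Tue, 2080: Thu ✓, 2081: Fri, 2082: Sat, 2083: Sun, 2084: Tue, 2085: Wed, 2086: Thu ✓, 2087: Fri, 2088: Sun, 2089: Mon, 2090: Tue, 2091: Wed, 2092: Fri, 2093: Sat
Thursdays: 2069, 2075, 2080, 2086.

4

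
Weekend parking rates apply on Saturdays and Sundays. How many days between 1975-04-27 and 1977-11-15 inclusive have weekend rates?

1975-04-27 is a Sunday.
The range spans 934 days (inclusive of both endpoints).
934 = 7 × 133 + 3, so there are 133 full weeks plus 3 extra days.
Each full week contributes 2 weekend days (Sat, Sun): 133 × 2 = 266.
The 3 extra days are Sun, Mon, Tue — 1 of them qualifies.
Total: 266 + 1 = 267.

267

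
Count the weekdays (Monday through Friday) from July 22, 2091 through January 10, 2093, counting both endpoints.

July 22, 2091 is a Sunday.
That's 539 days from start to end, counting both.
539 = 7 × 77, so the span is exactly 77 full weeks.
Each full week contributes 5 weekdays (Mon–Fri): 77 × 5 = 385.

385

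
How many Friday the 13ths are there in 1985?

2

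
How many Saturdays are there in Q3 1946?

1946-07-01 is a Monday.
From 1946-07-01 to 1946-09-30 is 92 days inclusive.
92 = 7 × 13 + 1, so there are 13 full weeks plus 1 extra day.
Each full week contributes one Saturday: 13 so far.
The 1 extra day is Monday — none qualify.
Total: 13 + 0 = 13.

13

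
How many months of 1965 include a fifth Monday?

A month has five Mondays exactly when Monday falls within its first (length − 28) days.
Jan: 31 days, starts Fri → 5 of Fri, Sat, Sun
Feb: 28 days, starts Mon → 5 of (none)
Mar: 31 days, starts Mon → 5 of Mon, Tue, Wed ✓
Apr: 30 days, starts Thu → 5 of Thu, Fri
May: 31 days, starts Sat → 5 of Sat, Sun, Mon ✓
Jun: 30 days, starts Tue → 5 of Tue, Wed
Jul: 31 days, starts Thu → 5 of Thu, Fri, Sat
Aug: 31 days, starts Sun → 5 of Sun, Mon, Tue ✓
Sep: 30 days, starts Wed → 5 of Wed, Thu
Oct: 31 days, starts Fri → 5 of Fri, Sat, Sun
Nov: 30 days, starts Mon → 5 of Mon, Tue ✓
Dec: 31 days, starts Wed → 5 of Wed, Thu, Fri
Months with five Mondays: Mar, May, Aug, Nov.

4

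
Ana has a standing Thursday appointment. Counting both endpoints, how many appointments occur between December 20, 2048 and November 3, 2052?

December 20, 2048 is a Sunday.
That's 1415 days from start to end, counting both.
1415 = 7 × 202 + 1, so there are 202 full weeks plus 1 extra day.
Each full week contributes one Thursday: 202 so far.
The 1 extra day is Sun — none qualify.
Total: 202 + 0 = 202.

202 Thursdays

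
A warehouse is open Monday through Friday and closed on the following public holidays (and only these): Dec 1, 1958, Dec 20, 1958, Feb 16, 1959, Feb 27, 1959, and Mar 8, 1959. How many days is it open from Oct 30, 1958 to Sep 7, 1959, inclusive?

Oct 30, 1958 is a Thursday.
That's 313 days from start to end, counting both.
313 = 7 × 44 + 5, so there are 44 full weeks plus 5 extra days.
Each full week contributes 5 weekdays (Mon–Fri): 44 × 5 = 220.
The 5 extra days are Thursday, Friday, Saturday, Sunday, Monday — 3 of them qualify.
Total: 220 + 3 = 223.
Holidays: Dec 1, 1958 (Mon); Dec 20, 1958 (Sat); Feb 16, 1959 (Mon); Feb 27, 1959 (Fri); Mar 8, 1959 (Sun).
3 of the 5 holidays fall on weekdays; the rest are weekends and were already excluded.
Business days: 223 − 3 = 220.

220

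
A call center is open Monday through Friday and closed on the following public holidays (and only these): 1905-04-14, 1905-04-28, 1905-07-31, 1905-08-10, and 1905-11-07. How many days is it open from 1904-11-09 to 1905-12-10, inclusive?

1904-11-09 is a Wednesday.
That's 397 days from start to end, counting both.
397 = 7 × 56 + 5, so there are 56 full weeks plus 5 extra days.
Each full week contributes 5 weekdays (Mon–Fri): 56 × 5 = 280.
The 5 extra days are Wed, Thu, Fri, Sat, Sun — 3 of them qualify.
Total: 280 + 3 = 283.
Holidays: 1905-04-14 (Fri); 1905-04-28 (Fri); 1905-07-31 (Mon); 1905-08-10 (Thu); 1905-11-07 (Tue).
All 5 holidays fall on weekdays, so subtract 5.
Business days: 283 − 5 = 278.

278 business days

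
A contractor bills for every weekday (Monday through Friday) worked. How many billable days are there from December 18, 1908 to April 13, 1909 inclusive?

83

December 18, 1908 is a Friday.
That's 117 days from start to end, counting both.
117 = 7 × 16 + 5, so there are 16 full weeks plus 5 extra days.
Each full week contributes 5 weekdays (Mon–Fri): 16 × 5 = 80.
The 5 extra days are Fri, Sat, Sun, Mon, Tue — 3 of them qualify.
Total: 80 + 3 = 83.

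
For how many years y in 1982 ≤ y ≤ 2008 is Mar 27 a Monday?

4

Day of week of March 27 in each year:
1982: Sat, 1983: Sun, 1984: Tue, 1985: Wed, 1986: Thu, 1987: Fri, 1988: Sun, 1989: Mon ✓, 1990: Tue, 1991: Wed, 1992: Fri, 1993: Sat, 1994: Sun, 1995: Mon ✓, 1996: Wed, 1997: Thu, 1998: Fri, 1999: Sat, 2000: Mon ✓, 2001: Tue, 2002: Wed, 2003: Thu, 2004: Sat, 2005: Sun, 2006: Mon ✓, 2007: Tue, 2008: Thu
Mondays: 1989, 1995, 2000, 2006.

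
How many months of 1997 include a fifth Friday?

4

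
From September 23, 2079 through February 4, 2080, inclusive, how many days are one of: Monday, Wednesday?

38

September 23, 2079 is a Saturday.
That's 135 days from start to end, counting both.
135 = 7 × 19 + 2, so there are 19 full weeks plus 2 extra days.
Each full week contributes 2 days from the set (Mon, Wed): 19 × 2 = 38.
The 2 extra days are Saturday, Sunday — none qualify.
Total: 38 + 0 = 38.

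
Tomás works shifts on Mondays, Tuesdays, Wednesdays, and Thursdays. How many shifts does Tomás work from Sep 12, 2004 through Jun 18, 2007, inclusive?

577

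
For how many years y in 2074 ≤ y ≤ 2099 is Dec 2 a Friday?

Day of week of December 2 in each year:
2074: Sun, 2075: Mon, 2076: Wed, 2077: Thu, 2078: Fri ✓, 2079: Sat, 2080: Mon, 2081: Tue, 2082: Wed, 2083: Thu, 2084: Sat, 2085: Sun, 2086: Mon, 2087: Tue, 2088: Thu, 2089: Fri ✓, 2090: Sat, 2091: Sun, 2092: Tue, 2093: Wed, 2094: Thu, 2095: Fri ✓, 2096: Sun, 2097: Mon, 2098: Tue, 2099: Wed
Fridays: 2078, 2089, 2095.

3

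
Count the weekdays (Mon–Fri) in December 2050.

22

1 December 2050 is a Thursday.
From 1 December 2050 to 31 December 2050 is 31 days inclusive.
31 = 7 × 4 + 3, so there are 4 full weeks plus 3 extra days.
Each full week contributes 5 weekdays (Mon–Fri): 4 × 5 = 20.
The 3 extra days are Thu, Fri, Sat — 2 of them qualify.
Total: 20 + 2 = 22.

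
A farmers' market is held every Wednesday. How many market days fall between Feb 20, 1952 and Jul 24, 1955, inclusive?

Feb 20, 1952 is a Wednesday.
That's 1251 days from start to end, counting both.
1251 = 7 × 178 + 5, so there are 178 full weeks plus 5 extra days.
Each full week contributes one Wednesday: 178 so far.
The 5 extra days are Wednesday, Thursday, Friday, Saturday, Sunday — 1 of them qualifies.
Total: 178 + 1 = 179.

179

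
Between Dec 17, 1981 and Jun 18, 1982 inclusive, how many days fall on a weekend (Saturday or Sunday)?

52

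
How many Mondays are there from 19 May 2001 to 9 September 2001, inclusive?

19 May 2001 is a Saturday.
The range spans 114 days (inclusive of both endpoints).
114 = 7 × 16 + 2, so there are 16 full weeks plus 2 extra days.
Each full week contributes one Monday: 16 so far.
The 2 extra days are Sat, Sun — none qualify.
Total: 16 + 0 = 16.

16 Mondays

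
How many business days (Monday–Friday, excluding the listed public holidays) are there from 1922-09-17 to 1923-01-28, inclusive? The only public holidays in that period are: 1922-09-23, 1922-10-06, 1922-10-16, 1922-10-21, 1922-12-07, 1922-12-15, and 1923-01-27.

91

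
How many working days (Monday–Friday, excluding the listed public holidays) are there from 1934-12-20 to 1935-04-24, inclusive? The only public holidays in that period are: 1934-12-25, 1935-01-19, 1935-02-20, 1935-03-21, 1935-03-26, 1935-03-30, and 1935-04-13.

86 working days

1934-12-20 is a Thursday.
The range spans 126 days (inclusive of both endpoints).
126 = 7 × 18, so the span is exactly 18 full weeks.
Each full week contributes 5 weekdays (Mon–Fri): 18 × 5 = 90.
Total: 90.
Holidays: 1934-12-25 (Tue); 1935-01-19 (Sat); 1935-02-20 (Wed); 1935-03-21 (Thu); 1935-03-26 (Tue); 1935-03-30 (Sat); 1935-04-13 (Sat).
4 of the 7 holidays fall on weekdays; the rest are weekends and were already excluded.
Business days: 90 − 4 = 86.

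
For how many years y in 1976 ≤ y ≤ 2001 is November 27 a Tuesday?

Day of week of November 27 in each year:
1976: Sat, 1977: Sun, 1978: Mon, 1979: Tue ✓, 1980: Thu, 1981: Fri, 1982: Sat, 1983: Sun, 1984: Tue ✓, 1985: Wed, 1986: Thu, 1987: Fri, 1988: Sun, 1989: Mon, 1990: Tue ✓, 1991: Wed, 1992: Fri, 1993: Sat, 1994: Sun, 1995: Mon, 1996: Wed, 1997: Thu, 1998: Fri, 1999: Sat, 2000: Mon, 2001: Tue ✓
Tuesdays: 1979, 1984, 1990, 2001.

4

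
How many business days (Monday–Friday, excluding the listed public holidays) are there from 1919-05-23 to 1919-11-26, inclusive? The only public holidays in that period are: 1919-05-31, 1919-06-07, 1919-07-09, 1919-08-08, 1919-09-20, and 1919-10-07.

1919-05-23 is a Friday.
From 1919-05-23 to 1919-11-26 is 188 days inclusive.
188 = 7 × 26 + 6, so there are 26 full weeks plus 6 extra days.
Each full week contributes 5 weekdays (Mon–Fri): 26 × 5 = 130.
The 6 extra days are Fri, Sat, Sun, Mon, Tue, Wed — 4 of them qualify.
Total: 130 + 4 = 134.
Holidays: 1919-05-31 (Sat); 1919-06-07 (Sat); 1919-07-09 (Wed); 1919-08-08 (Fri); 1919-09-20 (Sat); 1919-10-07 (Tue).
3 of the 6 holidays fall on weekdays; the rest are weekends and were already excluded.
Business days: 134 − 3 = 131.

131 business days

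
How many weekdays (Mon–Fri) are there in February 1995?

20

1995-02-01 is a Wednesday.
The range spans 28 days (inclusive of both endpoints).
28 = 7 × 4, so the span is exactly 4 full weeks.
Each full week contributes 5 weekdays (Mon–Fri): 4 × 5 = 20.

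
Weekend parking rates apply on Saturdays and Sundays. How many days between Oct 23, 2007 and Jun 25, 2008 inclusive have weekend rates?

70

Oct 23, 2007 is a Tuesday.
From Oct 23, 2007 to Jun 25, 2008 is 247 days inclusive.
247 = 7 × 35 + 2, so there are 35 full weeks plus 2 extra days.
Each full week contributes 2 weekend days (Sat, Sun): 35 × 2 = 70.
The 2 extra days are Tuesday, Wednesday — none qualify.
Total: 70 + 0 = 70.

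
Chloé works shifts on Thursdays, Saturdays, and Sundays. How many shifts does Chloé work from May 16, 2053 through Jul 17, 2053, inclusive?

May 16, 2053 is a Friday.
From May 16, 2053 to Jul 17, 2053 is 63 days inclusive.
63 = 7 × 9, so the span is exactly 9 full weeks.
Each full week contributes 3 days from the set (Thu, Sat, Sun): 9 × 3 = 27.

27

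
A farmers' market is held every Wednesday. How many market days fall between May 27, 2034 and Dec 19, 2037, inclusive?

186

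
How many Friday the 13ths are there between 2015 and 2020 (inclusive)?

12

Friday-the-13ths by year:
2015: Feb, Mar, Nov
2016: May
2017: Jan, Oct
2018: Apr, Jul
2019: Sep, Dec
2020: Mar, Nov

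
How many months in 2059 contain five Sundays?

4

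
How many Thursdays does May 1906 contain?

May 1, 1906 is a Tuesday.
That's 31 days from start to end, counting both.
31 = 7 × 4 + 3, so there are 4 full weeks plus 3 extra days.
Each full week contributes one Thursday: 4 so far.
The 3 extra days are Tuesday, Wednesday, Thursday — 1 of them qualifies.
Total: 4 + 1 = 5.

5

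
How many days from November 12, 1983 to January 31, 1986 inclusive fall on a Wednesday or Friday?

232

November 12, 1983 is a Saturday.
The range spans 812 days (inclusive of both endpoints).
812 = 7 × 116, so the span is exactly 116 full weeks.
Each full week contributes 2 days from the set (Wed, Fri): 116 × 2 = 232.
Total: 232.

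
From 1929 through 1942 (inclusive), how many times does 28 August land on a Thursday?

Day of week of August 28 in each year:
1929: Wed, 1930: Thu ✓, 1931: Fri, 1932: Sun, 1933: Mon, 1934: Tue, 1935: Wed, 1936: Fri, 1937: Sat, 1938: Sun, 1939: Mon, 1940: Wed, 1941: Thu ✓, 1942: Fri
Thursdays: 1930, 1941.

2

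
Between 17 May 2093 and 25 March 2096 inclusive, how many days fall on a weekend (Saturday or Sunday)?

299

17 May 2093 is a Sunday.
That's 1044 days from start to end, counting both.
1044 = 7 × 149 + 1, so there are 149 full weeks plus 1 extra day.
Each full week contributes 2 weekend days (Sat, Sun): 149 × 2 = 298.
The 1 extra day is Sunday — 1 of them qualifies.
Total: 298 + 1 = 299.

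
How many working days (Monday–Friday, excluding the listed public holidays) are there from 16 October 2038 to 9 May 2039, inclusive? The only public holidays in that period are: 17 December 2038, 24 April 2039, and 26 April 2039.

144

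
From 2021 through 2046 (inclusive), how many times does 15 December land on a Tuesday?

3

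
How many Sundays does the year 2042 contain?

52

January 1, 2042 is a Wednesday.
The range spans 365 days (inclusive of both endpoints).
365 = 7 × 52 + 1, so there are 52 full weeks plus 1 extra day.
Each full week contributes one Sunday: 52 so far.
The 1 extra day is Wed — none qualify.
Total: 52 + 0 = 52.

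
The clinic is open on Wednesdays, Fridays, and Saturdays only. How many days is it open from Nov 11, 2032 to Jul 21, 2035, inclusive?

Nov 11, 2032 is a Thursday.
That's 983 days from start to end, counting both.
983 = 7 × 140 + 3, so there are 140 full weeks plus 3 extra days.
Each full week contributes 3 days from the set (Wed, Fri, Sat): 140 × 3 = 420.
The 3 extra days are Thu, Fri, Sat — 2 of them qualify.
Total: 420 + 2 = 422.

422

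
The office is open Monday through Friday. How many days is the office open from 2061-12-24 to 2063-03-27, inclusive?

327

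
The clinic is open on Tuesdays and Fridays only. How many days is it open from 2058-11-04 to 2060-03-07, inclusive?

140

2058-11-04 is a Monday.
The range spans 490 days (inclusive of both endpoints).
490 = 7 × 70, so the span is exactly 70 full weeks.
Each full week contributes 2 days from the set (Tue, Fri): 70 × 2 = 140.
Total: 140.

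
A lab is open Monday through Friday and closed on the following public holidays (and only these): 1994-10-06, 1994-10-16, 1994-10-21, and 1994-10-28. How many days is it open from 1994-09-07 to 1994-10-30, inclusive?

1994-09-07 is a Wednesday.
From 1994-09-07 to 1994-10-30 is 54 days inclusive.
54 = 7 × 7 + 5, so there are 7 full weeks plus 5 extra days.
Each full week contributes 5 weekdays (Mon–Fri): 7 × 5 = 35.
The 5 extra days are Wednesday, Thursday, Friday, Saturday, Sunday — 3 of them qualify.
Total: 35 + 3 = 38.
Holidays: 1994-10-06 (Thu); 1994-10-16 (Sun); 1994-10-21 (Fri); 1994-10-28 (Fri).
3 of the 4 holidays fall on weekdays; the rest are weekends and were already excluded.
Business days: 38 − 3 = 35.

35 business days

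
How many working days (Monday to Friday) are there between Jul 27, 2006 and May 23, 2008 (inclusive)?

477 weekdays

Jul 27, 2006 is a Thursday.
From Jul 27, 2006 to May 23, 2008 is 667 days inclusive.
667 = 7 × 95 + 2, so there are 95 full weeks plus 2 extra days.
Each full week contributes 5 weekdays (Mon–Fri): 95 × 5 = 475.
The 2 extra days are Thursday, Friday — 2 of them qualify.
Total: 475 + 2 = 477.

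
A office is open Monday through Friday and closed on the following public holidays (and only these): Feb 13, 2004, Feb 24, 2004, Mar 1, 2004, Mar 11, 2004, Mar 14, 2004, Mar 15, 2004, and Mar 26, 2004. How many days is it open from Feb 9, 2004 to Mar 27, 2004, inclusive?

Feb 9, 2004 is a Monday.
The range spans 48 days (inclusive of both endpoints).
48 = 7 × 6 + 6, so there are 6 full weeks plus 6 extra days.
Each full week contributes 5 weekdays (Mon–Fri): 6 × 5 = 30.
The 6 extra days are Mon, Tue, Wed, Thu, Fri, Sat — 5 of them qualify.
Total: 30 + 5 = 35.
Holidays: Feb 13, 2004 (Fri); Feb 24, 2004 (Tue); Mar 1, 2004 (Mon); Mar 11, 2004 (Thu); Mar 14, 2004 (Sun); Mar 15, 2004 (Mon); Mar 26, 2004 (Fri).
6 of the 7 holidays fall on weekdays; the rest are weekends and were already excluded.
Business days: 35 − 6 = 29.

29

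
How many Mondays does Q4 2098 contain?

13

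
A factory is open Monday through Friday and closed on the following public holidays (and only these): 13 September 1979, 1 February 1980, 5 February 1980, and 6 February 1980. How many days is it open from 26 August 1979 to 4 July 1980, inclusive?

221

26 August 1979 is a Sunday.
From 26 August 1979 to 4 July 1980 is 314 days inclusive.
314 = 7 × 44 + 6, so there are 44 full weeks plus 6 extra days.
Each full week contributes 5 weekdays (Mon–Fri): 44 × 5 = 220.
The 6 extra days are Sunday, Monday, Tuesday, Wednesday, Thursday, Friday — 5 of them qualify.
Total: 220 + 5 = 225.
Holidays: 13 September 1979 (Thu); 1 February 1980 (Fri); 5 February 1980 (Tue); 6 February 1980 (Wed).
All 4 holidays fall on weekdays, so subtract 4.
Business days: 225 − 4 = 221.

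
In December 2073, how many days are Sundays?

Dec 1, 2073 is a Friday.
That's 31 days from start to end, counting both.
31 = 7 × 4 + 3, so there are 4 full weeks plus 3 extra days.
Each full week contributes one Sunday: 4 so far.
The 3 extra days are Friday, Saturday, Sunday — 1 of them qualifies.
Total: 4 + 1 = 5.

5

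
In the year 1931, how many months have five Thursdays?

A month has five Thursdays exactly when Thursday falls within its first (length − 28) days.
Jan: 31 days, starts Thu → 5 of Thu, Fri, Sat ✓
Feb: 28 days, starts Sun → 5 of (none)
Mar: 31 days, starts Sun → 5 of Sun, Mon, Tue
Apr: 30 days, starts Wed → 5 of Wed, Thu ✓
May: 31 days, starts Fri → 5 of Fri, Sat, Sun
Jun: 30 days, starts Mon → 5 of Mon, Tue
Jul: 31 days, starts Wed → 5 of Wed, Thu, Fri ✓
Aug: 31 days, starts Sat → 5 of Sat, Sun, Mon
Sep: 30 days, starts Tue → 5 of Tue, Wed
Oct: 31 days, starts Thu → 5 of Thu, Fri, Sat ✓
Nov: 30 days, starts Sun → 5 of Sun, Mon
Dec: 31 days, starts Tue → 5 of Tue, Wed, Thu ✓
Months with five Thursdays: Jan, Apr, Jul, Oct, Dec.

5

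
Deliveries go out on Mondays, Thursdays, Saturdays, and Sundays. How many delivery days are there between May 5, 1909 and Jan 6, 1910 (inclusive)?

141

May 5, 1909 is a Wednesday.
From May 5, 1909 to Jan 6, 1910 is 247 days inclusive.
247 = 7 × 35 + 2, so there are 35 full weeks plus 2 extra days.
Each full week contributes 4 days from the set (Mon, Thu, Sat, Sun): 35 × 4 = 140.
The 2 extra days are Wednesday, Thursday — 1 of them qualifies.
Total: 140 + 1 = 141.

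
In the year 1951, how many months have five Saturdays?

4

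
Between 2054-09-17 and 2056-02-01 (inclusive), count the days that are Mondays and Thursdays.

144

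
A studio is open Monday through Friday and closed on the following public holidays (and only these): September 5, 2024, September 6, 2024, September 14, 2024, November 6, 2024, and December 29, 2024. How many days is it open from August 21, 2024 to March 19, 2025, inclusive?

August 21, 2024 is a Wednesday.
The range spans 211 days (inclusive of both endpoints).
211 = 7 × 30 + 1, so there are 30 full weeks plus 1 extra day.
Each full week contributes 5 weekdays (Mon–Fri): 30 × 5 = 150.
The 1 extra day is Wed — 1 of them qualifies.
Total: 150 + 1 = 151.
Holidays: September 5, 2024 (Thu); September 6, 2024 (Fri); September 14, 2024 (Sat); November 6, 2024 (Wed); December 29, 2024 (Sun).
3 of the 5 holidays fall on weekdays; the rest are weekends and were already excluded.
Business days: 151 − 3 = 148.

148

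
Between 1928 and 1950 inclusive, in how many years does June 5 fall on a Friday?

Day of week of June 5 in each year:
1928: Tue, 1929: Wed, 1930: Thu, 1931: Fri ✓, 1932: Sun, 1933: Mon, 1934: Tue, 1935: Wed, 1936: Fri ✓, 1937: Sat, 1938: Sun, 1939: Mon, 1940: Wed, 1941: Thu, 1942: Fri ✓, 1943: Sat, 1944: Mon, 1945: Tue, 1946: Wed, 1947: Thu, 1948: Sat, 1949: Sun, 1950: Mon
Fridays: 1931, 1936, 1942.

3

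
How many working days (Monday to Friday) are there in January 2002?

January 1, 2002 is a Tuesday.
That's 31 days from start to end, counting both.
31 = 7 × 4 + 3, so there are 4 full weeks plus 3 extra days.
Each full week contributes 5 weekdays (Mon–Fri): 4 × 5 = 20.
The 3 extra days are Tuesday, Wednesday, Thursday — 3 of them qualify.
Total: 20 + 3 = 23.

23 weekdays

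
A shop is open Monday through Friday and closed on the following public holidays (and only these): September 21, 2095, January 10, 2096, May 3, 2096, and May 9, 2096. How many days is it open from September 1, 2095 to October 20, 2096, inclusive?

293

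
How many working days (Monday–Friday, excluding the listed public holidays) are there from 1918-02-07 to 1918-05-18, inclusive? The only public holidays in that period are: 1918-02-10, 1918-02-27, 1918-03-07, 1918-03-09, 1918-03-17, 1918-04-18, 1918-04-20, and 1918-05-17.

68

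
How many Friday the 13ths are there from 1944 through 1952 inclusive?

14

Friday-the-13ths by year:
1944: Oct
1945: Apr, Jul
1946: Sep, Dec
1947: Jun
1948: Feb, Aug
1949: May
1950: Jan, Oct
1951: Apr, Jul
1952: Jun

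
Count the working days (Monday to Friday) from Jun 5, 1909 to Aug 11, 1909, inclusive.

48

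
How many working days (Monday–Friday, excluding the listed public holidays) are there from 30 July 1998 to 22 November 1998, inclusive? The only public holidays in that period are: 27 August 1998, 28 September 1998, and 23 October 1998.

30 July 1998 is a Thursday.
That's 116 days from start to end, counting both.
116 = 7 × 16 + 4, so there are 16 full weeks plus 4 extra days.
Each full week contributes 5 weekdays (Mon–Fri): 16 × 5 = 80.
The 4 extra days are Thu, Fri, Sat, Sun — 2 of them qualify.
Total: 80 + 2 = 82.
Holidays: 27 August 1998 (Thu); 28 September 1998 (Mon); 23 October 1998 (Fri).
All 3 holidays fall on weekdays, so subtract 3.
Business days: 82 − 3 = 79.

79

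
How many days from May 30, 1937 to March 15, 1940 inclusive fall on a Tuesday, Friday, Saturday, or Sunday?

May 30, 1937 is a Sunday.
The range spans 1021 days (inclusive of both endpoints).
1021 = 7 × 145 + 6, so there are 145 full weeks plus 6 extra days.
Each full week contributes 4 days from the set (Tue, Fri, Sat, Sun): 145 × 4 = 580.
The 6 extra days are Sunday, Monday, Tuesday, Wednesday, Thursday, Friday — 3 of them qualify.
Total: 580 + 3 = 583.

583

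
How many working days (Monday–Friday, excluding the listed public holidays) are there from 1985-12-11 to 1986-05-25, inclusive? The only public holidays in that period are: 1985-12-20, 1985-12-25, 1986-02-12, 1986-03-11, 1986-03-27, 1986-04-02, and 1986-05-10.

112 working days

1985-12-11 is a Wednesday.
The range spans 166 days (inclusive of both endpoints).
166 = 7 × 23 + 5, so there are 23 full weeks plus 5 extra days.
Each full week contributes 5 weekdays (Mon–Fri): 23 × 5 = 115.
The 5 extra days are Wed, Thu, Fri, Sat, Sun — 3 of them qualify.
Total: 115 + 3 = 118.
Holidays: 1985-12-20 (Fri); 1985-12-25 (Wed); 1986-02-12 (Wed); 1986-03-11 (Tue); 1986-03-27 (Thu); 1986-04-02 (Wed); 1986-05-10 (Sat).
6 of the 7 holidays fall on weekdays; the rest are weekends and were already excluded.
Business days: 118 − 6 = 112.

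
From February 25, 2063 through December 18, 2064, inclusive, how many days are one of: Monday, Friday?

February 25, 2063 is a Sunday.
From February 25, 2063 to December 18, 2064 is 663 days inclusive.
663 = 7 × 94 + 5, so there are 94 full weeks plus 5 extra days.
Each full week contributes 2 days from the set (Mon, Fri): 94 × 2 = 188.
The 5 extra days are Sun, Mon, Tue, Wed, Thu — 1 of them qualifies.
Total: 188 + 1 = 189.

189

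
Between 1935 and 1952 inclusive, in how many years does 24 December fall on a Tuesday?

3

Day of week of December 24 in each year:
1935: Tue ✓, 1936: Thu, 1937: Fri, 1938: Sat, 1939: Sun, 1940: Tue ✓, 1941: Wed, 1942: Thu, 1943: Fri, 1944: Sun, 1945: Mon, 1946: Tue ✓, 1947: Wed, 1948: Fri, 1949: Sat, 1950: Sun, 1951: Mon, 1952: Wed
Tuesdays: 1935, 1940, 1946.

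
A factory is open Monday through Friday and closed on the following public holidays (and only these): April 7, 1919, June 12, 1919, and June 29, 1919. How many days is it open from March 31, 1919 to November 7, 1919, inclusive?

158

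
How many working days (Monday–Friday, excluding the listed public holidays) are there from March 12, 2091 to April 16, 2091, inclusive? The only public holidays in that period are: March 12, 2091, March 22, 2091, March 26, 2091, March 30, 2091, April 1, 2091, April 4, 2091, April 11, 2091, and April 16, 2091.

19

March 12, 2091 is a Monday.
That's 36 days from start to end, counting both.
36 = 7 × 5 + 1, so there are 5 full weeks plus 1 extra day.
Each full week contributes 5 weekdays (Mon–Fri): 5 × 5 = 25.
The 1 extra day is Monday — 1 of them qualifies.
Total: 25 + 1 = 26.
Holidays: March 12, 2091 (Mon); March 22, 2091 (Thu); March 26, 2091 (Mon); March 30, 2091 (Fri); April 1, 2091 (Sun); April 4, 2091 (Wed); April 11, 2091 (Wed); April 16, 2091 (Mon).
7 of the 8 holidays fall on weekdays; the rest are weekends and were already excluded.
Business days: 26 − 7 = 19.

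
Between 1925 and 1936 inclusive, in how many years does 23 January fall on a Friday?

2

Day of week of January 23 in each year:
1925: Fri ✓, 1926: Sat, 1927: Sun, 1928: Mon, 1929: Wed, 1930: Thu, 1931: Fri ✓, 1932: Sat, 1933: Mon, 1934: Tue, 1935: Wed, 1936: Thu
Fridays: 1925, 1931.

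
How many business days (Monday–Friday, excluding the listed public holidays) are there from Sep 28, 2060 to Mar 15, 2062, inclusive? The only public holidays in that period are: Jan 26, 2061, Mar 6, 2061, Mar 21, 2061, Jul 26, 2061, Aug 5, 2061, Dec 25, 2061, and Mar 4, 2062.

Sep 28, 2060 is a Tuesday.
The range spans 534 days (inclusive of both endpoints).
534 = 7 × 76 + 2, so there are 76 full weeks plus 2 extra days.
Each full week contributes 5 weekdays (Mon–Fri): 76 × 5 = 380.
The 2 extra days are Tuesday, Wednesday — 2 of them qualify.
Total: 380 + 2 = 382.
Holidays: Jan 26, 2061 (Wed); Mar 6, 2061 (Sun); Mar 21, 2061 (Mon); Jul 26, 2061 (Tue); Aug 5, 2061 (Fri); Dec 25, 2061 (Sun); Mar 4, 2062 (Sat).
4 of the 7 holidays fall on weekdays; the rest are weekends and were already excluded.
Business days: 382 − 4 = 378.

378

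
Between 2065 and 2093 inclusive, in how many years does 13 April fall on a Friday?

4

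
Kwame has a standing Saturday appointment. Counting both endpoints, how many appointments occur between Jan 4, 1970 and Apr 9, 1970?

Jan 4, 1970 is a Sunday.
That's 96 days from start to end, counting both.
96 = 7 × 13 + 5, so there are 13 full weeks plus 5 extra days.
Each full week contributes one Saturday: 13 so far.
The 5 extra days are Sun, Mon, Tue, Wed, Thu — none qualify.
Total: 13 + 0 = 13.

13 Saturdays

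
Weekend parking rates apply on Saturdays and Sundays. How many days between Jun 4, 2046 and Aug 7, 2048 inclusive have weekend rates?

226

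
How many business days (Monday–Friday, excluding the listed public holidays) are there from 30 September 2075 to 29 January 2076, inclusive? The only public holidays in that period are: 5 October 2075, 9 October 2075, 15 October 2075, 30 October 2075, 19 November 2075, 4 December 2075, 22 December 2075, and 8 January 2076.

30 September 2075 is a Monday.
From 30 September 2075 to 29 January 2076 is 122 days inclusive.
122 = 7 × 17 + 3, so there are 17 full weeks plus 3 extra days.
Each full week contributes 5 weekdays (Mon–Fri): 17 × 5 = 85.
The 3 extra days are Mon, Tue, Wed — 3 of them qualify.
Total: 85 + 3 = 88.
Holidays: 5 October 2075 (Sat); 9 October 2075 (Wed); 15 October 2075 (Tue); 30 October 2075 (Wed); 19 November 2075 (Tue); 4 December 2075 (Wed); 22 December 2075 (Sun); 8 January 2076 (Wed).
6 of the 8 holidays fall on weekdays; the rest are weekends and were already excluded.
Business days: 88 − 6 = 82.

82 business days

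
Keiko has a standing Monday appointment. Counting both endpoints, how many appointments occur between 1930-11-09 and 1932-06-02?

82

1930-11-09 is a Sunday.
That's 572 days from start to end, counting both.
572 = 7 × 81 + 5, so there are 81 full weeks plus 5 extra days.
Each full week contributes one Monday: 81 so far.
The 5 extra days are Sun, Mon, Tue, Wed, Thu — 1 of them qualifies.
Total: 81 + 1 = 82.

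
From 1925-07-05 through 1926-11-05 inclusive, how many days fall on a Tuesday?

1925-07-05 is a Sunday.
That's 489 days from start to end, counting both.
489 = 7 × 69 + 6, so there are 69 full weeks plus 6 extra days.
Each full week contributes one Tuesday: 69 so far.
The 6 extra days are Sunday, Monday, Tuesday, Wednesday, Thursday, Friday — 1 of them qualifies.
Total: 69 + 1 = 70.

70 Tuesdays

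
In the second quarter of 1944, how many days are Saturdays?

Apr 1, 1944 is a Saturday.
From Apr 1, 1944 to Jun 30, 1944 is 91 days inclusive.
91 = 7 × 13, so the span is exactly 13 full weeks.
Each full week contributes one Saturday: 13 so far.
Total: 13.

13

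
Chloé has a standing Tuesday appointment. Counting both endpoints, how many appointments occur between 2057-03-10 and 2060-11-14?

192 Tuesdays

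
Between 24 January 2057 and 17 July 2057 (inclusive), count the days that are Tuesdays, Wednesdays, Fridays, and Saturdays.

100

24 January 2057 is a Wednesday.
That's 175 days from start to end, counting both.
175 = 7 × 25, so the span is exactly 25 full weeks.
Each full week contributes 4 days from the set (Tue, Wed, Fri, Sat): 25 × 4 = 100.
Total: 100.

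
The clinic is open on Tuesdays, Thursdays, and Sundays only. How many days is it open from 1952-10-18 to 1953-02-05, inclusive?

1952-10-18 is a Saturday.
The range spans 111 days (inclusive of both endpoints).
111 = 7 × 15 + 6, so there are 15 full weeks plus 6 extra days.
Each full week contributes 3 days from the set (Tue, Thu, Sun): 15 × 3 = 45.
The 6 extra days are Sat, Sun, Mon, Tue, Wed, Thu — 3 of them qualify.
Total: 45 + 3 = 48.

48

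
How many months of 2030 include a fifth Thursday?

A month has five Thursdays exactly when Thursday falls within its first (length − 28) days.
Jan: 31 days, starts Tue → 5 of Tue, Wed, Thu ✓
Feb: 28 days, starts Fri → 5 of (none)
Mar: 31 days, starts Fri → 5 of Fri, Sat, Sun
Apr: 30 days, starts Mon → 5 of Mon, Tue
May: 31 days, starts Wed → 5 of Wed, Thu, Fri ✓
Jun: 30 days, starts Sat → 5 of Sat, Sun
Jul: 31 days, starts Mon → 5 of Mon, Tue, Wed
Aug: 31 days, starts Thu → 5 of Thu, Fri, Sat ✓
Sep: 30 days, starts Sun → 5 of Sun, Mon
Oct: 31 days, starts Tue → 5 of Tue, Wed, Thu ✓
Nov: 30 days, starts Fri → 5 of Fri, Sat
Dec: 31 days, starts Sun → 5 of Sun, Mon, Tue
Months with five Thursdays: Jan, May, Aug, Oct.

4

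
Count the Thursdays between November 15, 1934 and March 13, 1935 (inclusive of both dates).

17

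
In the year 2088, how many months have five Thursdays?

5

A month has five Thursdays exactly when Thursday falls within its first (length − 28) days.
Jan: 31 days, starts Thu → 5 of Thu, Fri, Sat ✓
Feb: 29 days, starts Sun → 5 of Sun
Mar: 31 days, starts Mon → 5 of Mon, Tue, Wed
Apr: 30 days, starts Thu → 5 of Thu, Fri ✓
May: 31 days, starts Sat → 5 of Sat, Sun, Mon
Jun: 30 days, starts Tue → 5 of Tue, Wed
Jul: 31 days, starts Thu → 5 of Thu, Fri, Sat ✓
Aug: 31 days, starts Sun → 5 of Sun, Mon, Tue
Sep: 30 days, starts Wed → 5 of Wed, Thu ✓
Oct: 31 days, starts Fri → 5 of Fri, Sat, Sun
Nov: 30 days, starts Mon → 5 of Mon, Tue
Dec: 31 days, starts Wed → 5 of Wed, Thu, Fri ✓
Months with five Thursdays: Jan, Apr, Jul, Sep, Dec.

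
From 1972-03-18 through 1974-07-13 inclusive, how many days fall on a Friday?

121

1972-03-18 is a Saturday.
From 1972-03-18 to 1974-07-13 is 848 days inclusive.
848 = 7 × 121 + 1, so there are 121 full weeks plus 1 extra day.
Each full week contributes one Friday: 121 so far.
The 1 extra day is Saturday — none qualify.
Total: 121 + 0 = 121.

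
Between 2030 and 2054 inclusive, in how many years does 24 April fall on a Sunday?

Day of week of April 24 in each year:
2030: Wed, 2031: Thu, 2032: Sat, 2033: Sun ✓, 2034: Mon, 2035: Tue, 2036: Thu, 2037: Fri, 2038: Sat, 2039: Sun ✓, 2040: Tue, 2041: Wed, 2042: Thu, 2043: Fri, 2044: Sun ✓, 2045: Mon, 2046: Tue, 2047: Wed, 2048: Fri, 2049: Sat, 2050: Sun ✓, 2051: Mon, 2052: Wed, 2053: Thu, 2054: Fri
Sundays: 2033, 2039, 2044, 2050.

4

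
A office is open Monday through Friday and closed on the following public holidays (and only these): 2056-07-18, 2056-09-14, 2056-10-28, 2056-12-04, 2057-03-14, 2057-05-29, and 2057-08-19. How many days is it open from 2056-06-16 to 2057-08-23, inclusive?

2056-06-16 is a Friday.
From 2056-06-16 to 2057-08-23 is 434 days inclusive.
434 = 7 × 62, so the span is exactly 62 full weeks.
Each full week contributes 5 weekdays (Mon–Fri): 62 × 5 = 310.
Total: 310.
Holidays: 2056-07-18 (Tue); 2056-09-14 (Thu); 2056-10-28 (Sat); 2056-12-04 (Mon); 2057-03-14 (Wed); 2057-05-29 (Tue); 2057-08-19 (Sun).
5 of the 7 holidays fall on weekdays; the rest are weekends and were already excluded.
Business days: 310 − 5 = 305.

305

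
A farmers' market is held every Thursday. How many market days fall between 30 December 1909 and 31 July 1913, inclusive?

188 Thursdays

30 December 1909 is a Thursday.
That's 1310 days from start to end, counting both.
1310 = 7 × 187 + 1, so there are 187 full weeks plus 1 extra day.
Each full week contributes one Thursday: 187 so far.
The 1 extra day is Thursday — 1 of them qualifies.
Total: 187 + 1 = 188.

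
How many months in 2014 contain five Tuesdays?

A month has five Tuesdays exactly when Tuesday falls within its first (length − 28) days.
Jan: 31 days, starts Wed → 5 of Wed, Thu, Fri
Feb: 28 days, starts Sat → 5 of (none)
Mar: 31 days, starts Sat → 5 of Sat, Sun, Mon
Apr: 30 days, starts Tue → 5 of Tue, Wed ✓
May: 31 days, starts Thu → 5 of Thu, Fri, Sat
Jun: 30 days, starts Sun → 5 of Sun, Mon
Jul: 31 days, starts Tue → 5 of Tue, Wed, Thu ✓
Aug: 31 days, starts Fri → 5 of Fri, Sat, Sun
Sep: 30 days, starts Mon → 5 of Mon, Tue ✓
Oct: 31 days, starts Wed → 5 of Wed, Thu, Fri
Nov: 30 days, starts Sat → 5 of Sat, Sun
Dec: 31 days, starts Mon → 5 of Mon, Tue, Wed ✓
Months with five Tuesdays: Apr, Jul, Sep, Dec.

4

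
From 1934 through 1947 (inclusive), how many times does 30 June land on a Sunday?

3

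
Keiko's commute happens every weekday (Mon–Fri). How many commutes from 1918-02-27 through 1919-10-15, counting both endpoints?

426 weekdays

1918-02-27 is a Wednesday.
From 1918-02-27 to 1919-10-15 is 596 days inclusive.
596 = 7 × 85 + 1, so there are 85 full weeks plus 1 extra day.
Each full week contributes 5 weekdays (Mon–Fri): 85 × 5 = 425.
The 1 extra day is Wednesday — 1 of them qualifies.
Total: 425 + 1 = 426.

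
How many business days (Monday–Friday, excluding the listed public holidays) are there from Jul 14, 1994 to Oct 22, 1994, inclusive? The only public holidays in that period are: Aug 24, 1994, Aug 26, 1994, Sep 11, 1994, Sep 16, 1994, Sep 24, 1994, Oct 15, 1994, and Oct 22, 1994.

Jul 14, 1994 is a Thursday.
From Jul 14, 1994 to Oct 22, 1994 is 101 days inclusive.
101 = 7 × 14 + 3, so there are 14 full weeks plus 3 extra days.
Each full week contributes 5 weekdays (Mon–Fri): 14 × 5 = 70.
The 3 extra days are Thursday, Friday, Saturday — 2 of them qualify.
Total: 70 + 2 = 72.
Holidays: Aug 24, 1994 (Wed); Aug 26, 1994 (Fri); Sep 11, 1994 (Sun); Sep 16, 1994 (Fri); Sep 24, 1994 (Sat); Oct 15, 1994 (Sat); Oct 22, 1994 (Sat).
3 of the 7 holidays fall on weekdays; the rest are weekends and were already excluded.
Business days: 72 − 3 = 69.

69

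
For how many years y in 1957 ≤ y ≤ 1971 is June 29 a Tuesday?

2

Day of week of June 29 in each year:
1957: Sat, 1958: Sun, 1959: Mon, 1960: Wed, 1961: Thu, 1962: Fri, 1963: Sat, 1964: Mon, 1965: Tue ✓, 1966: Wed, 1967: Thu, 1968: Sat, 1969: Sun, 1970: Mon, 1971: Tue ✓
Tuesdays: 1965, 1971.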